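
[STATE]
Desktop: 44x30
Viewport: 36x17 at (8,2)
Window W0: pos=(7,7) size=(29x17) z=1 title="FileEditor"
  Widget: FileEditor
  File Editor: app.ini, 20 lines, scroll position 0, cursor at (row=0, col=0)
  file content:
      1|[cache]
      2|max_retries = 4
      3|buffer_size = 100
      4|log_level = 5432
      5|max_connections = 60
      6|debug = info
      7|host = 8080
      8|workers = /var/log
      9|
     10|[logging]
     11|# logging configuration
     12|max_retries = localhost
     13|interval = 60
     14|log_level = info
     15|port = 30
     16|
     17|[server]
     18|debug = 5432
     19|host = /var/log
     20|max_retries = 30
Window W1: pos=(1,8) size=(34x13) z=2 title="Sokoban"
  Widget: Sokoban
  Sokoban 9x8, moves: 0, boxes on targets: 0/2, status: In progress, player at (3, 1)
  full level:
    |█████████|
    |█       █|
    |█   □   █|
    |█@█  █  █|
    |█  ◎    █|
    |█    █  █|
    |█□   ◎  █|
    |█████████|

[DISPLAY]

                                    
                                    
                                    
                                    
                                    
━━━━━━━━━━━━━━━━━━━━━━━━━━━┓        
━━━━━━━━━━━━━━━━━━━━━━━━━━┓┃        
an                        ┃┨        
──────────────────────────┨┃        
███                       ┃┃        
  █                       ┃┃        
  █                       ┃┃        
  █                       ┃┃        
  █                       ┃┃        
  █                       ┃┃        
  █                       ┃┃        
███                       ┃┃        


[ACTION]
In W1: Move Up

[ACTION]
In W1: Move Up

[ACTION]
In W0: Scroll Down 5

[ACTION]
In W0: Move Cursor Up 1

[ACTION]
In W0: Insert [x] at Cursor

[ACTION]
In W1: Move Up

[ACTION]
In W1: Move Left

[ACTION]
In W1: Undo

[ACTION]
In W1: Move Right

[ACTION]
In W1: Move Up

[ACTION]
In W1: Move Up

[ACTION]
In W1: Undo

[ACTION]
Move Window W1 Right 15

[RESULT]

                                    
                                    
                                    
                                    
                                    
━━━━━━━━━━━━━━━━━━━━━━━━━━━┓        
 F┏━━━━━━━━━━━━━━━━━━━━━━━━━━━━━━━━┓
──┃ Sokoban                        ┃
de┠────────────────────────────────┨
ho┃█████████                       ┃
wo┃█       █                       ┃
  ┃█ @ □   █                       ┃
[l┃█ █  █  █                       ┃
# ┃█  ◎    █                       ┃
ma┃█    █  █                       ┃
in┃█□   ◎  █                       ┃
lo┃█████████                       ┃


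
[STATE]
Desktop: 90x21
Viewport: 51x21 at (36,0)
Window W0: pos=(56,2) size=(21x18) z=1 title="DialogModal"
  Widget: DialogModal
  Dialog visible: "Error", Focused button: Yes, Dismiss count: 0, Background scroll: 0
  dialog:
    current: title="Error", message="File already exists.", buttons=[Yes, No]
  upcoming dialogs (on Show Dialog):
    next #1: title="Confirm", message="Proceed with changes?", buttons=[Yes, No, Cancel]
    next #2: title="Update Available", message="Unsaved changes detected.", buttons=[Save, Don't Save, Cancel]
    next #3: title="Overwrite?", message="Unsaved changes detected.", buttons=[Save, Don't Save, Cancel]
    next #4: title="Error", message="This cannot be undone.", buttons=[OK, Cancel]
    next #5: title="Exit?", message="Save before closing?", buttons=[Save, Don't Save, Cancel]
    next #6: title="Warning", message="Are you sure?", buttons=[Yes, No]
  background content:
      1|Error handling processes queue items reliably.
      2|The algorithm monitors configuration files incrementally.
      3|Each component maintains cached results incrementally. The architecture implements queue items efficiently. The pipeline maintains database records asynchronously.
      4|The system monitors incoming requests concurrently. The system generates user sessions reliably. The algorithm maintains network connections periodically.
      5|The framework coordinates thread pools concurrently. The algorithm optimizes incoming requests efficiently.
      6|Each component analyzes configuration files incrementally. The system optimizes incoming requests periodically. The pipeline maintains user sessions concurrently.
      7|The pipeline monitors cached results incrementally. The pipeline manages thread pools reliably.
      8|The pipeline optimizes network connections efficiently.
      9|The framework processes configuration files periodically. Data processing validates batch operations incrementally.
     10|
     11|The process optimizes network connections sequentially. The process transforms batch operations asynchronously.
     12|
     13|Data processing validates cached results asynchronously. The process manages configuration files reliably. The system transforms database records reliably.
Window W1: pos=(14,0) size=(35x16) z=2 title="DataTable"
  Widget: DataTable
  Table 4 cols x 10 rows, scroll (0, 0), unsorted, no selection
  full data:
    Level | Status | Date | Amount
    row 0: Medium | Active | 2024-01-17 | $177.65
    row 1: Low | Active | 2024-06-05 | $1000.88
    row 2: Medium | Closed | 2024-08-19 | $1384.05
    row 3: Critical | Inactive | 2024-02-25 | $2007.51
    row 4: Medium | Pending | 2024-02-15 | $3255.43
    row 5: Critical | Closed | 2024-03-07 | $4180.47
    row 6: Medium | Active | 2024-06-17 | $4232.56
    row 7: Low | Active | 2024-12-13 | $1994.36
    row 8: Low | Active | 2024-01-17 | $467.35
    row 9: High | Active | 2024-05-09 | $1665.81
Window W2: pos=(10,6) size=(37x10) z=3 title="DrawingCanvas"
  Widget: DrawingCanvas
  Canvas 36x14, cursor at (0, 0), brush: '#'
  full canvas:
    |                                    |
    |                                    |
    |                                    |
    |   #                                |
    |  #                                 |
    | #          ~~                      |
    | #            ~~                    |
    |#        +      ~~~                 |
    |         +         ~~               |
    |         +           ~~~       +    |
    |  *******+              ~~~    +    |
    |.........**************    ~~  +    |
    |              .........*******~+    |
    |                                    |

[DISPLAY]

━━━━━━━━━━━━┓                                      
            ┃                                      
────────────┨       ┏━━━━━━━━━━━━━━━━━━━┓          
e      │Amou┃       ┃ DialogModal       ┃          
───────┼────┃       ┠───────────────────┨          
4-01-17│$177┃       ┃Error handling proc┃          
━━━━━━━━━━┓0┃       ┃The algorithm monit┃          
          ┃8┃       ┃Each component main┃          
──────────┨0┃       ┃The system monitors┃          
          ┃5┃       ┃Th┌─────────────┐rd┃          
          ┃8┃       ┃Ea│    Error    │al┃          
          ┃3┃       ┃Th│File already │to┃          
          ┃9┃       ┃Th│  [Yes]  No  │mi┃          
          ┃7┃       ┃Th└─────────────┘ce┃          
          ┃6┃       ┃                   ┃          
━━━━━━━━━━┛━┛       ┃The process optimiz┃          
                    ┃                   ┃          
                    ┃Data processing val┃          
                    ┃                   ┃          
                    ┗━━━━━━━━━━━━━━━━━━━┛          
                                                   


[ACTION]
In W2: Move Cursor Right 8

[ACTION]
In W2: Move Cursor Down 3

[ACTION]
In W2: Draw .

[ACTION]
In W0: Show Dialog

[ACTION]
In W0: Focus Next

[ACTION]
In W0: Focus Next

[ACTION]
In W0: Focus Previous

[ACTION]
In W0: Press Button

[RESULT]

━━━━━━━━━━━━┓                                      
            ┃                                      
────────────┨       ┏━━━━━━━━━━━━━━━━━━━┓          
e      │Amou┃       ┃ DialogModal       ┃          
───────┼────┃       ┠───────────────────┨          
4-01-17│$177┃       ┃Error handling proc┃          
━━━━━━━━━━┓0┃       ┃The algorithm monit┃          
          ┃8┃       ┃Each component main┃          
──────────┨0┃       ┃The system monitors┃          
          ┃5┃       ┃The framework coord┃          
          ┃8┃       ┃Each component anal┃          
          ┃3┃       ┃The pipeline monito┃          
          ┃9┃       ┃The pipeline optimi┃          
          ┃7┃       ┃The framework proce┃          
          ┃6┃       ┃                   ┃          
━━━━━━━━━━┛━┛       ┃The process optimiz┃          
                    ┃                   ┃          
                    ┃Data processing val┃          
                    ┃                   ┃          
                    ┗━━━━━━━━━━━━━━━━━━━┛          
                                                   


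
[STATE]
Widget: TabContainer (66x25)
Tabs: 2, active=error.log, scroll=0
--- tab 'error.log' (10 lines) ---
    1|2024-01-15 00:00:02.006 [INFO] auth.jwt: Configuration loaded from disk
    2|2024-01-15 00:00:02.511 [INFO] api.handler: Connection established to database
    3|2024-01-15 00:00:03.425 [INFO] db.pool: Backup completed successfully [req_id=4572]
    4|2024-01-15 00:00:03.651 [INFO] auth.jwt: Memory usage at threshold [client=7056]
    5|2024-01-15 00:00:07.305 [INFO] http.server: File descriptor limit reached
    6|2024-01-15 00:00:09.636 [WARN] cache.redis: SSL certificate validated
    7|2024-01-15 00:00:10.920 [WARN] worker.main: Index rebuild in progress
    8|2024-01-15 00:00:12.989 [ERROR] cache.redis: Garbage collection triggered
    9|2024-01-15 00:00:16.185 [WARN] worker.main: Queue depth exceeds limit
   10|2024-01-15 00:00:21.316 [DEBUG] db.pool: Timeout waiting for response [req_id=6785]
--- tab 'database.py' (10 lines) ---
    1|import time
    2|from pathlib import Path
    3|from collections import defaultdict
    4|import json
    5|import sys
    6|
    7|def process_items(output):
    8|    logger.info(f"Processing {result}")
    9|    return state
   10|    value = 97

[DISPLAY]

[error.log]│ database.py                                          
──────────────────────────────────────────────────────────────────
2024-01-15 00:00:02.006 [INFO] auth.jwt: Configuration loaded from
2024-01-15 00:00:02.511 [INFO] api.handler: Connection established
2024-01-15 00:00:03.425 [INFO] db.pool: Backup completed successfu
2024-01-15 00:00:03.651 [INFO] auth.jwt: Memory usage at threshold
2024-01-15 00:00:07.305 [INFO] http.server: File descriptor limit 
2024-01-15 00:00:09.636 [WARN] cache.redis: SSL certificate valida
2024-01-15 00:00:10.920 [WARN] worker.main: Index rebuild in progr
2024-01-15 00:00:12.989 [ERROR] cache.redis: Garbage collection tr
2024-01-15 00:00:16.185 [WARN] worker.main: Queue depth exceeds li
2024-01-15 00:00:21.316 [DEBUG] db.pool: Timeout waiting for respo
                                                                  
                                                                  
                                                                  
                                                                  
                                                                  
                                                                  
                                                                  
                                                                  
                                                                  
                                                                  
                                                                  
                                                                  
                                                                  


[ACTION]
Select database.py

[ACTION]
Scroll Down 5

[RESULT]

 error.log │[database.py]                                         
──────────────────────────────────────────────────────────────────
                                                                  
def process_items(output):                                        
    logger.info(f"Processing {result}")                           
    return state                                                  
    value = 97                                                    
                                                                  
                                                                  
                                                                  
                                                                  
                                                                  
                                                                  
                                                                  
                                                                  
                                                                  
                                                                  
                                                                  
                                                                  
                                                                  
                                                                  
                                                                  
                                                                  
                                                                  
                                                                  


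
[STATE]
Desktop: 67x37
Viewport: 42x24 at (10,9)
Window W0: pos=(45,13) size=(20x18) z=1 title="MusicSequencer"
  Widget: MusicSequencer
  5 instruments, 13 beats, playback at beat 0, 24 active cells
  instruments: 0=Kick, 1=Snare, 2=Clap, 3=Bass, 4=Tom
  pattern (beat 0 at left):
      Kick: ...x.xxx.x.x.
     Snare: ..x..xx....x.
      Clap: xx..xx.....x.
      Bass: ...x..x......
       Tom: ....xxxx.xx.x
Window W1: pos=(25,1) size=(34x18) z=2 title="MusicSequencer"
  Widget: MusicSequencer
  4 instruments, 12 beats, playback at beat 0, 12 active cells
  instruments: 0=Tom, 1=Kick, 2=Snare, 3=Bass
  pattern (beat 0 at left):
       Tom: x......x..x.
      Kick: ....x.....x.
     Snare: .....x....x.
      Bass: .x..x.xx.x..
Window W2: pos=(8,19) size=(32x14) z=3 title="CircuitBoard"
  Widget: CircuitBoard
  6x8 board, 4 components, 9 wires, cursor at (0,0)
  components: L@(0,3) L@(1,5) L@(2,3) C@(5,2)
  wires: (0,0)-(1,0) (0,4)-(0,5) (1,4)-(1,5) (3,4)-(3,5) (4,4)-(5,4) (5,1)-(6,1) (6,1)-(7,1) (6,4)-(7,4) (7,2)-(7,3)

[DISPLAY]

               ┃                          
               ┃                          
               ┃                          
               ┃                          
               ┃                          
               ┃                          
               ┃                          
               ┃                          
               ┃                          
               ┗━━━━━━━━━━━━━━━━━━━━━━━━━━
━━━━━━━━━━━━━━━━━━━━━━━━━━━━━┓     ┃  Clap
CircuitBoard                 ┃     ┃  Bass
─────────────────────────────┨     ┃   Tom
  0 1 2 3 4 5                ┃     ┃      
  [.]          L   · ─ ·     ┃     ┃      
   │                         ┃     ┃      
   ·               · ─ L     ┃     ┃      
                             ┃     ┃      
               L             ┃     ┃      
                             ┃     ┃      
                   · ─ ·     ┃     ┃      
                             ┃     ┗━━━━━━
                   ·         ┃            
━━━━━━━━━━━━━━━━━━━━━━━━━━━━━┛            


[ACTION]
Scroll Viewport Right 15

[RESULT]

┃                                ┃        
┃                                ┃        
┃                                ┃        
┃                                ┃        
┃                                ┃━━━━━┓  
┃                                ┃er   ┃  
┃                                ┃─────┨  
┃                                ┃78901┃  
┃                                ┃█·█·█┃  
┗━━━━━━━━━━━━━━━━━━━━━━━━━━━━━━━━┛····█┃  
━━━━━━━━━━━━━━┓     ┃  Clap██··██·····█┃  
              ┃     ┃  Bass···█··█·····┃  
──────────────┨     ┃   Tom····████·██·┃  
              ┃     ┃                  ┃  
L   · ─ ·     ┃     ┃                  ┃  
              ┃     ┃                  ┃  
    · ─ L     ┃     ┃                  ┃  
              ┃     ┃                  ┃  
L             ┃     ┃                  ┃  
              ┃     ┃                  ┃  
    · ─ ·     ┃     ┃                  ┃  
              ┃     ┗━━━━━━━━━━━━━━━━━━┛  
    ·         ┃                           
━━━━━━━━━━━━━━┛                           


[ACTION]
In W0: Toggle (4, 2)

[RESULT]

┃                                ┃        
┃                                ┃        
┃                                ┃        
┃                                ┃        
┃                                ┃━━━━━┓  
┃                                ┃er   ┃  
┃                                ┃─────┨  
┃                                ┃78901┃  
┃                                ┃█·█·█┃  
┗━━━━━━━━━━━━━━━━━━━━━━━━━━━━━━━━┛····█┃  
━━━━━━━━━━━━━━┓     ┃  Clap██··██·····█┃  
              ┃     ┃  Bass···█··█·····┃  
──────────────┨     ┃   Tom··█·████·██·┃  
              ┃     ┃                  ┃  
L   · ─ ·     ┃     ┃                  ┃  
              ┃     ┃                  ┃  
    · ─ L     ┃     ┃                  ┃  
              ┃     ┃                  ┃  
L             ┃     ┃                  ┃  
              ┃     ┃                  ┃  
    · ─ ·     ┃     ┃                  ┃  
              ┃     ┗━━━━━━━━━━━━━━━━━━┛  
    ·         ┃                           
━━━━━━━━━━━━━━┛                           


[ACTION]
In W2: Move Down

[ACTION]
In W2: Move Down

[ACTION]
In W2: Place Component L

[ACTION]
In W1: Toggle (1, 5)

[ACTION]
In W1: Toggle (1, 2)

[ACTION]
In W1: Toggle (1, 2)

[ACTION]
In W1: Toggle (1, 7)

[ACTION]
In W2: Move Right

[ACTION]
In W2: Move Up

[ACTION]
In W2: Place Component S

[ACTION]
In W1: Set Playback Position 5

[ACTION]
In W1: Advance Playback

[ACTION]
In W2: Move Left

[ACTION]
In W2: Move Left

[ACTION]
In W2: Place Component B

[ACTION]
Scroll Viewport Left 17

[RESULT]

                 ┃                        
                 ┃                        
                 ┃                        
                 ┃                        
                 ┃                        
                 ┃                        
                 ┃                        
                 ┃                        
                 ┃                        
                 ┗━━━━━━━━━━━━━━━━━━━━━━━━
┏━━━━━━━━━━━━━━━━━━━━━━━━━━━━━━┓     ┃  Cl
┃ CircuitBoard                 ┃     ┃  Ba
┠──────────────────────────────┨     ┃   T
┃   0 1 2 3 4 5                ┃     ┃    
┃0   ·           L   · ─ ·     ┃     ┃    
┃    │                         ┃     ┃    
┃1  [B]  S           · ─ L     ┃     ┃    
┃                              ┃     ┃    
┃2   L           L             ┃     ┃    
┃                              ┃     ┃    
┃3                   · ─ ·     ┃     ┃    
┃                              ┃     ┗━━━━
┃4                   ·         ┃          
┗━━━━━━━━━━━━━━━━━━━━━━━━━━━━━━┛          


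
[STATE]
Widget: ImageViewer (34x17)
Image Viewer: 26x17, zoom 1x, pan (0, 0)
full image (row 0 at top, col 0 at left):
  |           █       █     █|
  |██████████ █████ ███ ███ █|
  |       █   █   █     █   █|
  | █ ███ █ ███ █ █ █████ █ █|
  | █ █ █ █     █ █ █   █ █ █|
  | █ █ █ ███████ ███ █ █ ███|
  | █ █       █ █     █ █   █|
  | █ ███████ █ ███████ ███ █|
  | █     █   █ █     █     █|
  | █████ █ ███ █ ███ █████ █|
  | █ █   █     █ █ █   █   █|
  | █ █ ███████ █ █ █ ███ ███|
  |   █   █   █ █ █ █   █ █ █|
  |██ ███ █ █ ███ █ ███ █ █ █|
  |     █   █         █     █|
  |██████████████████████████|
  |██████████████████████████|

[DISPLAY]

           █       █     █        
██████████ █████ ███ ███ █        
       █   █   █     █   █        
 █ ███ █ ███ █ █ █████ █ █        
 █ █ █ █     █ █ █   █ █ █        
 █ █ █ ███████ ███ █ █ ███        
 █ █       █ █     █ █   █        
 █ ███████ █ ███████ ███ █        
 █     █   █ █     █     █        
 █████ █ ███ █ ███ █████ █        
 █ █   █     █ █ █   █   █        
 █ █ ███████ █ █ █ ███ ███        
   █   █   █ █ █ █   █ █ █        
██ ███ █ █ ███ █ ███ █ █ █        
     █   █         █     █        
██████████████████████████        
██████████████████████████        


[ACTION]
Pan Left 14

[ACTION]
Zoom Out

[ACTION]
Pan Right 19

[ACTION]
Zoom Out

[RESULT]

█     █                           
█ ███ █                           
  █   █                           
███ █ █                           
  █ █ █                           
█ █ ███                           
█ █   █                           
█ ███ █                           
█     █                           
█████ █                           
  █   █                           
███ ███                           
  █ █ █                           
█ █ █ █                           
█     █                           
███████                           
███████                           


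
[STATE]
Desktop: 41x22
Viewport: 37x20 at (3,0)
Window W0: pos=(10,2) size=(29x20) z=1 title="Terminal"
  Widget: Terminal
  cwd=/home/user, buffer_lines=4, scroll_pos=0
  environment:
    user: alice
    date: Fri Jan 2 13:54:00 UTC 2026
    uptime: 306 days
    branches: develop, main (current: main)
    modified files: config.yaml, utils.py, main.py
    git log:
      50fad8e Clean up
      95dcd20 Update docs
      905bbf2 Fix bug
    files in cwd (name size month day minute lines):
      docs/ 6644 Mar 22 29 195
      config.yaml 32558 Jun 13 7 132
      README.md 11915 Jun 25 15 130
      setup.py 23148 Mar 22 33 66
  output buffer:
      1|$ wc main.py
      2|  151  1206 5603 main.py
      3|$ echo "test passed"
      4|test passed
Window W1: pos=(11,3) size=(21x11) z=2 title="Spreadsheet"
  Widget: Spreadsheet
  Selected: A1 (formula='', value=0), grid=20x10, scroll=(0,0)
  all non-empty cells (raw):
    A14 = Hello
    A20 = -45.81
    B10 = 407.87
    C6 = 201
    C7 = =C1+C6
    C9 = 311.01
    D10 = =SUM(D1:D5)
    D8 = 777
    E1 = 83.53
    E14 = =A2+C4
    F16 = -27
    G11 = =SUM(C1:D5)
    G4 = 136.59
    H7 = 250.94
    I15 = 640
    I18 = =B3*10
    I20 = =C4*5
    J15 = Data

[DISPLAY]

                                     
                                     
       ┏━━━━━━━━━━━━━━━━━━━━━━━━━━━┓ 
       ┃┏━━━━━━━━━━━━━━━━━━━┓      ┃ 
       ┠┃ Spreadsheet       ┃──────┨ 
       ┃┠───────────────────┨      ┃ 
       ┃┃A1:                ┃.py   ┃ 
       ┃┃       A       B   ┃      ┃ 
       ┃┃-------------------┃      ┃ 
       ┃┃  1      [0]       ┃      ┃ 
       ┃┃  2        0       ┃      ┃ 
       ┃┃  3        0       ┃      ┃ 
       ┃┃  4        0       ┃      ┃ 
       ┃┗━━━━━━━━━━━━━━━━━━━┛      ┃ 
       ┃                           ┃ 
       ┃                           ┃ 
       ┃                           ┃ 
       ┃                           ┃ 
       ┃                           ┃ 
       ┃                           ┃ 


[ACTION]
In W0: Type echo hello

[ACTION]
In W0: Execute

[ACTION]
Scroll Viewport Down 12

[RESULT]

       ┏━━━━━━━━━━━━━━━━━━━━━━━━━━━┓ 
       ┃┏━━━━━━━━━━━━━━━━━━━┓      ┃ 
       ┠┃ Spreadsheet       ┃──────┨ 
       ┃┠───────────────────┨      ┃ 
       ┃┃A1:                ┃.py   ┃ 
       ┃┃       A       B   ┃      ┃ 
       ┃┃-------------------┃      ┃ 
       ┃┃  1      [0]       ┃      ┃ 
       ┃┃  2        0       ┃      ┃ 
       ┃┃  3        0       ┃      ┃ 
       ┃┃  4        0       ┃      ┃ 
       ┃┗━━━━━━━━━━━━━━━━━━━┛      ┃ 
       ┃                           ┃ 
       ┃                           ┃ 
       ┃                           ┃ 
       ┃                           ┃ 
       ┃                           ┃ 
       ┃                           ┃ 
       ┃                           ┃ 
       ┗━━━━━━━━━━━━━━━━━━━━━━━━━━━┛ 


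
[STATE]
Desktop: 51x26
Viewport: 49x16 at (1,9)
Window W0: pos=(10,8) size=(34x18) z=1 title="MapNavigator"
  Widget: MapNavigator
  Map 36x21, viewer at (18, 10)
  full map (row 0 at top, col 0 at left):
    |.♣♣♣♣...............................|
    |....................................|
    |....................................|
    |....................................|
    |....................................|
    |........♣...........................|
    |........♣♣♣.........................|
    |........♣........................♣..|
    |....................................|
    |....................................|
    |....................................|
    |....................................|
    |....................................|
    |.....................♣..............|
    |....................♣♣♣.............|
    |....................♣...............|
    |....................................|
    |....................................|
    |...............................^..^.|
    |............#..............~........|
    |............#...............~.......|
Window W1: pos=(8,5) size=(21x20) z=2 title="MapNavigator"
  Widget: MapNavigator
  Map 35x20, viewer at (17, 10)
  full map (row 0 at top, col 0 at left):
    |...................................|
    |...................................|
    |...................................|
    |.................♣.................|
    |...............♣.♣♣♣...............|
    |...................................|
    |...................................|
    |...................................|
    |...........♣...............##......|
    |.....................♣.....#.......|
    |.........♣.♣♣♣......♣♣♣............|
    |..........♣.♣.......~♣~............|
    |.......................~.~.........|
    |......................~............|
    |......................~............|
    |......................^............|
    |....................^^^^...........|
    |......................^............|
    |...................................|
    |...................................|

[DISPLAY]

       ┃.........♣.........┃              ┃      
       ┃.......♣.♣♣♣.......┃──────────────┨      
       ┃...................┃..............┃      
       ┃...................┃..............┃      
       ┃...................┃..............┃      
       ┃...♣...............┃..............┃      
       ┃.............♣.....┃.............♣┃      
       ┃.♣.♣♣♣...@..♣♣♣....┃..............┃      
       ┃..♣.♣.......~♣~....┃..............┃      
       ┃...............~.~.┃..............┃      
       ┃..............~....┃..............┃      
       ┃..............~....┃..............┃      
       ┃..............^....┃.♣............┃      
       ┃............^^^^...┃♣♣♣...........┃      
       ┃..............^....┃♣.............┃      
       ┗━━━━━━━━━━━━━━━━━━━┛..............┃      


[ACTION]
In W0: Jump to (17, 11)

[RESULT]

       ┃.........♣.........┃              ┃      
       ┃.......♣.♣♣♣.......┃──────────────┨      
       ┃...................┃..............┃      
       ┃...................┃..............┃      
       ┃...................┃..............┃      
       ┃...♣...............┃..............┃      
       ┃.............♣.....┃..............┃      
       ┃.♣.♣♣♣...@..♣♣♣....┃..............┃      
       ┃..♣.♣.......~♣~....┃..............┃      
       ┃...............~.~.┃..............┃      
       ┃..............~....┃..............┃      
       ┃..............~....┃..♣...........┃      
       ┃..............^....┃.♣♣♣..........┃      
       ┃............^^^^...┃.♣............┃      
       ┃..............^....┃..............┃      
       ┗━━━━━━━━━━━━━━━━━━━┛..............┃      


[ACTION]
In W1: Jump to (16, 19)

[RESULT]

       ┃................~.~┃              ┃      
       ┃...............~...┃──────────────┨      
       ┃...............~...┃..............┃      
       ┃...............^...┃..............┃      
       ┃.............^^^^..┃..............┃      
       ┃...............^...┃..............┃      
       ┃...................┃..............┃      
       ┃.........@.........┃..............┃      
       ┃                   ┃..............┃      
       ┃                   ┃..............┃      
       ┃                   ┃..............┃      
       ┃                   ┃..♣...........┃      
       ┃                   ┃.♣♣♣..........┃      
       ┃                   ┃.♣............┃      
       ┃                   ┃..............┃      
       ┗━━━━━━━━━━━━━━━━━━━┛..............┃      


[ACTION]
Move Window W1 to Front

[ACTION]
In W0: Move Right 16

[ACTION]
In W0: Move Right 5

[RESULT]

       ┃................~.~┃              ┃      
       ┃...............~...┃──────────────┨      
       ┃...............~...┃              ┃      
       ┃...............^...┃              ┃      
       ┃.............^^^^..┃              ┃      
       ┃...............^...┃              ┃      
       ┃...................┃              ┃      
       ┃.........@.........┃              ┃      
       ┃                   ┃              ┃      
       ┃                   ┃              ┃      
       ┃                   ┃              ┃      
       ┃                   ┃              ┃      
       ┃                   ┃              ┃      
       ┃                   ┃              ┃      
       ┃                   ┃              ┃      
       ┗━━━━━━━━━━━━━━━━━━━┛              ┃      


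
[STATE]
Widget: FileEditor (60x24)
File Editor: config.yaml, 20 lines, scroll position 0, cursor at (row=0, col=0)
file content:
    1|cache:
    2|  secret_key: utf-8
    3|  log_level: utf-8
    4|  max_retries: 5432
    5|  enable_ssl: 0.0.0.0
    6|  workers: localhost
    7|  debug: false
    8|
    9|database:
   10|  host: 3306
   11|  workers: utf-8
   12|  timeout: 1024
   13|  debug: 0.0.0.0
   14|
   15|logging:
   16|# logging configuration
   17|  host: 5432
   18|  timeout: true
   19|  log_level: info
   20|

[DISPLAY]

█ache:                                                     ▲
  secret_key: utf-8                                        █
  log_level: utf-8                                         ░
  max_retries: 5432                                        ░
  enable_ssl: 0.0.0.0                                      ░
  workers: localhost                                       ░
  debug: false                                             ░
                                                           ░
database:                                                  ░
  host: 3306                                               ░
  workers: utf-8                                           ░
  timeout: 1024                                            ░
  debug: 0.0.0.0                                           ░
                                                           ░
logging:                                                   ░
# logging configuration                                    ░
  host: 5432                                               ░
  timeout: true                                            ░
  log_level: info                                          ░
                                                           ░
                                                           ░
                                                           ░
                                                           ░
                                                           ▼


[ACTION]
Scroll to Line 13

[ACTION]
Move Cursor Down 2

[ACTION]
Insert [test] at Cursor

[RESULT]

cache:                                                     ▲
  secret_key: utf-8                                        █
test█ log_level: utf-8                                     ░
  max_retries: 5432                                        ░
  enable_ssl: 0.0.0.0                                      ░
  workers: localhost                                       ░
  debug: false                                             ░
                                                           ░
database:                                                  ░
  host: 3306                                               ░
  workers: utf-8                                           ░
  timeout: 1024                                            ░
  debug: 0.0.0.0                                           ░
                                                           ░
logging:                                                   ░
# logging configuration                                    ░
  host: 5432                                               ░
  timeout: true                                            ░
  log_level: info                                          ░
                                                           ░
                                                           ░
                                                           ░
                                                           ░
                                                           ▼


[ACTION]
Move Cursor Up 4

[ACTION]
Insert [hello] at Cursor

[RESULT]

cachhello█:                                                ▲
  secret_key: utf-8                                        █
test  log_level: utf-8                                     ░
  max_retries: 5432                                        ░
  enable_ssl: 0.0.0.0                                      ░
  workers: localhost                                       ░
  debug: false                                             ░
                                                           ░
database:                                                  ░
  host: 3306                                               ░
  workers: utf-8                                           ░
  timeout: 1024                                            ░
  debug: 0.0.0.0                                           ░
                                                           ░
logging:                                                   ░
# logging configuration                                    ░
  host: 5432                                               ░
  timeout: true                                            ░
  log_level: info                                          ░
                                                           ░
                                                           ░
                                                           ░
                                                           ░
                                                           ▼


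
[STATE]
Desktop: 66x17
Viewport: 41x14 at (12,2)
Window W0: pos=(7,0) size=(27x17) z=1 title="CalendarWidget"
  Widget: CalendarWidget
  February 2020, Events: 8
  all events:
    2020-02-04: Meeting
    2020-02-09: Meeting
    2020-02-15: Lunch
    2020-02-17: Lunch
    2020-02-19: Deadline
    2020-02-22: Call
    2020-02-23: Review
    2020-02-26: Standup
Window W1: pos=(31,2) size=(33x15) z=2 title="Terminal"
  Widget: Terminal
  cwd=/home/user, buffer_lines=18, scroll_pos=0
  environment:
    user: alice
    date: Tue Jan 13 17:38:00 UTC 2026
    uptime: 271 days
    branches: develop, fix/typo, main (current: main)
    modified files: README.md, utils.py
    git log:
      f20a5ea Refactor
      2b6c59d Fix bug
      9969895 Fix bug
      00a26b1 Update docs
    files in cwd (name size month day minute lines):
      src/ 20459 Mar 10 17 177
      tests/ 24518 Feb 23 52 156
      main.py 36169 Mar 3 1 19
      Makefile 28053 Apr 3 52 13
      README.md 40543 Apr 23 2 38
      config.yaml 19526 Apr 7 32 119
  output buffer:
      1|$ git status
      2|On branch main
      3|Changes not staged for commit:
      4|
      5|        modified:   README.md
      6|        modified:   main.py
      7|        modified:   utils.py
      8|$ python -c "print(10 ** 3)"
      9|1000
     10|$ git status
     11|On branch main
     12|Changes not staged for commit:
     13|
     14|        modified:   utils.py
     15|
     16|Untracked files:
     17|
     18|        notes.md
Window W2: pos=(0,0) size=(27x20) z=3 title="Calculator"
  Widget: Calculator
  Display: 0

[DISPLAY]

──────────────┨────┏━━━━━━━━━━━━━━━━━━━━━
             0┃    ┃ Terminal            
─┬───┐        ┃u   ┠─────────────────────
 │ ÷ │        ┃2   ┃$ git status         
─┼───┤        ┃ 9* ┃On branch main       
 │ × │        ┃16  ┃Changes not staged fo
─┼───┤        ┃* 23┃                     
 │ - │        ┃    ┃        modified:   R
─┼───┤        ┃    ┃        modified:   m
 │ + │        ┃    ┃        modified:   u
─┼───┤        ┃    ┃$ python -c "print(10
R│ M+│        ┃    ┃1000                 
─┴───┘        ┃    ┃$ git status         
              ┃    ┃On branch main       


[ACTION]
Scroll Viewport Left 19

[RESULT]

┠─────────────────────────┨────┏━━━━━━━━━
┃                        0┃    ┃ Terminal
┃┌───┬───┬───┬───┐        ┃u   ┠─────────
┃│ 7 │ 8 │ 9 │ ÷ │        ┃2   ┃$ git sta
┃├───┼───┼───┼───┤        ┃ 9* ┃On branch
┃│ 4 │ 5 │ 6 │ × │        ┃16  ┃Changes n
┃├───┼───┼───┼───┤        ┃* 23┃         
┃│ 1 │ 2 │ 3 │ - │        ┃    ┃        m
┃├───┼───┼───┼───┤        ┃    ┃        m
┃│ 0 │ . │ = │ + │        ┃    ┃        m
┃├───┼───┼───┼───┤        ┃    ┃$ python 
┃│ C │ MC│ MR│ M+│        ┃    ┃1000     
┃└───┴───┴───┴───┘        ┃    ┃$ git sta
┃                         ┃    ┃On branch


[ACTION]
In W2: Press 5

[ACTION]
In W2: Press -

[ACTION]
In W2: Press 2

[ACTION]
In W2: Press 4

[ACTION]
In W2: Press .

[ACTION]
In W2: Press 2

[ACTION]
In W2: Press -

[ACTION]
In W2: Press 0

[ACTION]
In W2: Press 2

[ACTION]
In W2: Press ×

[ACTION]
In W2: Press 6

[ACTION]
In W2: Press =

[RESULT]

┠─────────────────────────┨────┏━━━━━━━━━
┃                   -127.2┃    ┃ Terminal
┃┌───┬───┬───┬───┐        ┃u   ┠─────────
┃│ 7 │ 8 │ 9 │ ÷ │        ┃2   ┃$ git sta
┃├───┼───┼───┼───┤        ┃ 9* ┃On branch
┃│ 4 │ 5 │ 6 │ × │        ┃16  ┃Changes n
┃├───┼───┼───┼───┤        ┃* 23┃         
┃│ 1 │ 2 │ 3 │ - │        ┃    ┃        m
┃├───┼───┼───┼───┤        ┃    ┃        m
┃│ 0 │ . │ = │ + │        ┃    ┃        m
┃├───┼───┼───┼───┤        ┃    ┃$ python 
┃│ C │ MC│ MR│ M+│        ┃    ┃1000     
┃└───┴───┴───┴───┘        ┃    ┃$ git sta
┃                         ┃    ┃On branch
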